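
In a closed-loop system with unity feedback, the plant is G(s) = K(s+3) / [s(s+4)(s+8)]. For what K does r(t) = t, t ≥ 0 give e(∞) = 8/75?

100

The open loop has one pole at the origin → type 1 system.
K_v = lim_{s→0} s·G(s) = K·3 / (4·8) = (3/32)·K.
e_ss = 1/K_v = 8/75 ⇒ K_v = 9.375 ⇒ K = 9.375/(3/32) = 100.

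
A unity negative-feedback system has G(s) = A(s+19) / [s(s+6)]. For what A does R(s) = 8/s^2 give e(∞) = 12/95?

20

G(s) has one factor of s in the denominator, so the system is type 1.
K_v = lim_{s→0} s·G(s) = A·19 / (6) = (19/6)·A.
e_ss = 8/K_v = 12/95 ⇒ K_v = 190/3 ⇒ A = (190/3)/(19/6) = 20.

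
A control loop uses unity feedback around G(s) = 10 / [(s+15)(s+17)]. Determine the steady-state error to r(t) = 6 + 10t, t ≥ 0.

infinity

System type = 0 (no poles at s=0). By superposition:
  • 6: e_ss = 6/(1+K_p) with K_p=2/51 → 306/53.
  • 10t: a type-0 system cannot track it, e_ss → ∞.
The unbounded component dominates.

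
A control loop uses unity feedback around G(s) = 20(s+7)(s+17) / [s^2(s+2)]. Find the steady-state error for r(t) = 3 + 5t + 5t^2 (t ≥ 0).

G(s) has two factors of s in the denominator, so the system is type 2. Taking each input component in turn:
  • 3: tracked with zero error.
  • 5t: tracked with zero error.
  • 5t^2: e_ss = 10/K_a with K_a=1190 → 1/119.
Total e_ss = 1/119.

1/119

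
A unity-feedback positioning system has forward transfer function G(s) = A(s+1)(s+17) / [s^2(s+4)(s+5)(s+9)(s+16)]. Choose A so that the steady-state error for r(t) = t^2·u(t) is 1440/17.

4

System type = 2 (two poles at s=0).
K_a = lim_{s→0} s^2·G(s) = A·1·17 / (4·5·9·16) = (17/2880)·A.
e_ss = 2/K_a = 1440/17 ⇒ K_a = 17/720 ⇒ A = (17/720)/(17/2880) = 4.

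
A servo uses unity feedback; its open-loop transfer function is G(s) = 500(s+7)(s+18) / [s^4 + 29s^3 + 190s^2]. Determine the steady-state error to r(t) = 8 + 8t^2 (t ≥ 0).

76/1575

Factoring s^2 from the denominator leaves a polynomial with constant term 190, so the system is type 2. By superposition:
  • 8: tracked with zero error.
  • 8t^2: e_ss = 16/K_a with K_a=6300/19 → 76/1575.
Total e_ss = 76/1575.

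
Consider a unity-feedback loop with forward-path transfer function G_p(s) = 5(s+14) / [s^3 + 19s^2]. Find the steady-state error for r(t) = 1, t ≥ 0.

The denominator has no term below 19s^2 — 2 poles at s=0, type 2.
K_p = ∞ for a type-2 system; e_ss to a step is zero.

0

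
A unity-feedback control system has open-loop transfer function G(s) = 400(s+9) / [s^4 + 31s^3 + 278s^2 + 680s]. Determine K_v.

The denominator has no term below 680s — 1 pole at s=0, type 1.
K_v = lim_{s→0} s·G(s) = 400·9 / 680 = 90/17.

90/17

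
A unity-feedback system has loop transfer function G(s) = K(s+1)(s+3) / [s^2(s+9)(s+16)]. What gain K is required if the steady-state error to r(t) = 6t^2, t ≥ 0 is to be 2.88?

200

System type = 2 (two poles at s=0).
K_a = lim_{s→0} s^2·G(s) = K·1·3 / (9·16) = (1/48)·K.
e_ss = 12/K_a = 2.88 ⇒ K_a = 25/6 ⇒ K = (25/6)/(1/48) = 200.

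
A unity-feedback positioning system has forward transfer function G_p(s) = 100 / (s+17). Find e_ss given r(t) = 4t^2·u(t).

System type = 0 (no poles at s=0).
For a type-0 system K_a = 0, so e_ss to a parabolic input is unbounded.

infinity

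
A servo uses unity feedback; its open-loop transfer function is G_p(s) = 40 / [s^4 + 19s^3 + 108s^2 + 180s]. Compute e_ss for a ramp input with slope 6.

27

The denominator has no term below 180s — 1 pole at s=0, type 1.
K_v = lim_{s→0} s·G_p(s) = 40 / 180 = 2/9.
e_ss = 6/K_v = 6/(2/9) = 27.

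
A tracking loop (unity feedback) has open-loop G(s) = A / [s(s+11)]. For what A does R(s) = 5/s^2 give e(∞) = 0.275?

200

System type = 1 (one pole at s=0).
K_v = lim_{s→0} s·G(s) = A / (11) = (1/11)·A.
e_ss = 5/K_v = 0.275 ⇒ K_v = 200/11 ⇒ A = (200/11)/(1/11) = 200.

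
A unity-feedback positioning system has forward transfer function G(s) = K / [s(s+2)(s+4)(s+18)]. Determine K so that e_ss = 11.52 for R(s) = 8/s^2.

The open loop has one pole at the origin → type 1 system.
K_v = lim_{s→0} s·G(s) = K / (2·4·18) = (1/144)·K.
e_ss = 8/K_v = 11.52 ⇒ K_v = 25/36 ⇒ K = (25/36)/(1/144) = 100.

100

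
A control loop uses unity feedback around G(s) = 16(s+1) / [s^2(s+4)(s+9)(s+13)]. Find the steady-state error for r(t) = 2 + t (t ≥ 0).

0

System type = 2 (two poles at s=0). By superposition:
  • 2: tracked with zero error.
  • t: tracked with zero error.
Total e_ss = 0.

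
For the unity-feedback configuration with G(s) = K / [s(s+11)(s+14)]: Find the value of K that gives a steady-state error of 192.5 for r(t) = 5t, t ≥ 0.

4

System type = 1 (one pole at s=0).
K_v = lim_{s→0} s·G(s) = K / (11·14) = (1/154)·K.
e_ss = 5/K_v = 192.5 ⇒ K_v = 2/77 ⇒ K = (2/77)/(1/154) = 4.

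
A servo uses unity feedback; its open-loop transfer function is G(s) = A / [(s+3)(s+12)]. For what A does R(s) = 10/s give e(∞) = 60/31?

System type = 0 (no poles at s=0).
K_p = lim_{s→0} G(s) = A / (3·12) = (1/36)·A.
e_ss = 10/(1 + K_p) = 60/31 ⇒ 1 + (1/36)·A = 31/6 ⇒ A = 150.

150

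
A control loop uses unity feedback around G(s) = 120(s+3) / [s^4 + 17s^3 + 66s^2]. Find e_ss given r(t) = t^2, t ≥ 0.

11/30

Lowest-order denominator term is 66s^2, so the open loop has 2 poles at the origin → type 2 system.
K_a = lim_{s→0} s^2·G(s) = 120·3 / 66 = 60/11.
r(t) = t^2 gives R(s) = 2/s^3.
e_ss = 2/K_a = 2/(60/11) = 11/30.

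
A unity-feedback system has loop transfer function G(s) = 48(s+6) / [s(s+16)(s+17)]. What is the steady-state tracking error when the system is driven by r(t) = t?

17/18

One free integrator in G(s): this is a type 1 system.
K_v = lim_{s→0} s·G(s) = 48·6 / (16·17) = 18/17.
e_ss = 1/K_v = 1/(18/17) = 17/18.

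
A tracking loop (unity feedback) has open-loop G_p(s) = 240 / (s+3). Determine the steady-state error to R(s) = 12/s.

4/27

No free integrators in G_p(s): this is a type 0 system.
K_p = lim_{s→0} G_p(s) = 240 / (3) = 80.
e_ss = 12/(1 + K_p) = 12/81 = 4/27.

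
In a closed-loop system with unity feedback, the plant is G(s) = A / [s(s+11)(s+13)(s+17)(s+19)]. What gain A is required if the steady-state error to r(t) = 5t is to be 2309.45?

One free integrator in G(s): this is a type 1 system.
K_v = lim_{s→0} s·G(s) = A / (11·13·17·19) = (1/46189)·A.
e_ss = 5/K_v = 2309.45 ⇒ K_v = 100/46189 ⇒ A = (100/46189)/(1/46189) = 100.

100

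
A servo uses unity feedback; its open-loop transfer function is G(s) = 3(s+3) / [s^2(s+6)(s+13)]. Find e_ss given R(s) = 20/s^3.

G(s) has two factors of s in the denominator, so the system is type 2.
K_a = lim_{s→0} s^2·G(s) = 3·3 / (6·13) = 3/26.
r(t) = 10t^2 gives R(s) = 20/s^3.
e_ss = 20/K_a = 20/(3/26) = 520/3.

520/3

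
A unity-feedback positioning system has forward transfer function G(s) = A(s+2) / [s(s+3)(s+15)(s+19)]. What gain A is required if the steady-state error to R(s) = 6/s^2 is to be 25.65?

One free integrator in G(s): this is a type 1 system.
K_v = lim_{s→0} s·G(s) = A·2 / (3·15·19) = (2/855)·A.
e_ss = 6/K_v = 25.65 ⇒ K_v = 40/171 ⇒ A = (40/171)/(2/855) = 100.

100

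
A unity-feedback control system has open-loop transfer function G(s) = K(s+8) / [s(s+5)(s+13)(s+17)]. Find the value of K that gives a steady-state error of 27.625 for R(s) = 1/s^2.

One free integrator in G(s): this is a type 1 system.
K_v = lim_{s→0} s·G(s) = K·8 / (5·13·17) = (8/1105)·K.
e_ss = 1/K_v = 27.625 ⇒ K_v = 8/221 ⇒ K = (8/221)/(8/1105) = 5.

5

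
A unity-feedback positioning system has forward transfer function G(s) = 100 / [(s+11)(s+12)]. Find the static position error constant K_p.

No free integrators in G(s): this is a type 0 system.
K_p = lim_{s→0} G(s) = 100 / (11·12) = 25/33.

25/33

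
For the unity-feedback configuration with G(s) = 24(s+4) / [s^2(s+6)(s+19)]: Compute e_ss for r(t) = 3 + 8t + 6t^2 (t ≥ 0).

Two free integrators in G(s): this is a type 2 system. Treating each term separately:
  • 3: tracked with zero error.
  • 8t: tracked with zero error.
  • 6t^2: e_ss = 12/K_a with K_a=16/19 → 14.25.
Total e_ss = 14.25.

14.25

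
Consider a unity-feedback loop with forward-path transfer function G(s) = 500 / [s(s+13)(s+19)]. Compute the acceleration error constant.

0

G(s) has one factor of s in the denominator, so the system is type 1.
K_a = lim_{s→0} s^2·G(s) = 0 (the extra factor of s kills the finite limit).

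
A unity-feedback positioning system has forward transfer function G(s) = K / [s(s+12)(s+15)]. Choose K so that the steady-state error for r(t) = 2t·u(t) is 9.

The open loop has one pole at the origin → type 1 system.
K_v = lim_{s→0} s·G(s) = K / (12·15) = (1/180)·K.
e_ss = 2/K_v = 9 ⇒ K_v = 2/9 ⇒ K = (2/9)/(1/180) = 40.

40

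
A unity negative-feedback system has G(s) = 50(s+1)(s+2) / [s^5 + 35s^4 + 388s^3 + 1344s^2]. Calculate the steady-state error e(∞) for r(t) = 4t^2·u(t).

Factoring s^2 from the denominator leaves a polynomial with constant term 1344, so the system is type 2.
K_a = lim_{s→0} s^2·G(s) = 50·1·2 / 1344 = 25/336.
r(t) = 4t^2 gives R(s) = 8/s^3.
e_ss = 8/K_a = 8/(25/336) = 107.52.

107.52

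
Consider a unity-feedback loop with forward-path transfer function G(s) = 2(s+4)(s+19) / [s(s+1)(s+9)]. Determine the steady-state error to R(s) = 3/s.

G(s) has one factor of s in the denominator, so the system is type 1.
A type-1 system has K_p = ∞, so it tracks a step input with zero steady-state error.

0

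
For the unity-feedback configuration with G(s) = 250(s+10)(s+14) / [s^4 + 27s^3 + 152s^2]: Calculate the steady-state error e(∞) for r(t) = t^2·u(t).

38/4375

Lowest-order denominator term is 152s^2, so the open loop has 2 poles at the origin → type 2 system.
K_a = lim_{s→0} s^2·G(s) = 250·10·14 / 152 = 4375/19.
r(t) = t^2 gives R(s) = 2/s^3.
e_ss = 2/K_a = 2/(4375/19) = 38/4375.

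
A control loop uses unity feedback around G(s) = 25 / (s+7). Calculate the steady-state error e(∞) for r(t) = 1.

7/32

G(s) has no factors of s in the denominator, so the system is type 0.
K_p = lim_{s→0} G(s) = 25 / (7) = 25/7.
e_ss = 1/(1 + K_p) = 1/(32/7) = 7/32.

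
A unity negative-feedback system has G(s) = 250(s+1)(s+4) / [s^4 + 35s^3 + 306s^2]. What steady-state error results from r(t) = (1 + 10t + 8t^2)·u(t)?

Lowest-order denominator term is 306s^2, so the open loop has 2 poles at the origin → type 2 system. Taking each input component in turn:
  • 1: tracked with zero error.
  • 10t: tracked with zero error.
  • 8t^2: e_ss = 16/K_a with K_a=500/153 → 4.896.
Total e_ss = 4.896.

4.896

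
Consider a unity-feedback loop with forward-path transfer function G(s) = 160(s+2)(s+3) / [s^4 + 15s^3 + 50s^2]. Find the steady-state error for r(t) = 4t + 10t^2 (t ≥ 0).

25/24

Lowest-order denominator term is 50s^2, so the open loop has 2 poles at the origin → type 2 system. Taking each input component in turn:
  • 4t: tracked with zero error.
  • 10t^2: e_ss = 20/K_a with K_a=19.2 → 25/24.
Total e_ss = 25/24.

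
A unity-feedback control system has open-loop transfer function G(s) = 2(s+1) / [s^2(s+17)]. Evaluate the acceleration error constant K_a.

Two free integrators in G(s): this is a type 2 system.
K_a = lim_{s→0} s^2·G(s) = 2·1 / (17) = 2/17.

2/17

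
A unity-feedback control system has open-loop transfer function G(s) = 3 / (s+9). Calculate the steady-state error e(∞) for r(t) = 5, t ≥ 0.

G(s) has no factors of s in the denominator, so the system is type 0.
K_p = lim_{s→0} G(s) = 3 / (9) = 1/3.
e_ss = 5/(1 + K_p) = 5/(4/3) = 3.75.

3.75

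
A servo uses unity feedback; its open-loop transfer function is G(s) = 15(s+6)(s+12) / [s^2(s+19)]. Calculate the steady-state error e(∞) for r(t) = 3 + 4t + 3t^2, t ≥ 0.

Two free integrators in G(s): this is a type 2 system. By superposition:
  • 3: tracked with zero error.
  • 4t: tracked with zero error.
  • 3t^2: e_ss = 6/K_a with K_a=1080/19 → 19/180.
Total e_ss = 19/180.

19/180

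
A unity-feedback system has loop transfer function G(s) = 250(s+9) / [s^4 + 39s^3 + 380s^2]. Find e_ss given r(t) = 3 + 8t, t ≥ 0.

Lowest-order denominator term is 380s^2, so the open loop has 2 poles at the origin → type 2 system. By superposition:
  • 3: tracked with zero error.
  • 8t: tracked with zero error.
Total e_ss = 0.

0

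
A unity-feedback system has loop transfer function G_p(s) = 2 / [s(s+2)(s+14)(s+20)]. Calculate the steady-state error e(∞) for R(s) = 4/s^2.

1120

System type = 1 (one pole at s=0).
K_v = lim_{s→0} s·G_p(s) = 2 / (2·14·20) = 1/280.
e_ss = 4/K_v = 4/(1/280) = 1120.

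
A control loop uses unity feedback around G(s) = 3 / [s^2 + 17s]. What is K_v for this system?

Lowest-order denominator term is 17s, so the open loop has 1 pole at the origin → type 1 system.
K_v = lim_{s→0} s·G(s) = 3 / 17 = 3/17.

3/17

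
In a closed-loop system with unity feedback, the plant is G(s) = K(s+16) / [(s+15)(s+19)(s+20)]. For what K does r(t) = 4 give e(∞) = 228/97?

250

G(s) has no factors of s in the denominator, so the system is type 0.
K_p = lim_{s→0} G(s) = K·16 / (15·19·20) = (4/1425)·K.
e_ss = 4/(1 + K_p) = 228/97 ⇒ 1 + (4/1425)·K = 97/57 ⇒ K = 250.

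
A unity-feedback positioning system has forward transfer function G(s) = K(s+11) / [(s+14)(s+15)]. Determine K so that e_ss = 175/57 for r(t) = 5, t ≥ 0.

No free integrators in G(s): this is a type 0 system.
K_p = lim_{s→0} G(s) = K·11 / (14·15) = (11/210)·K.
e_ss = 5/(1 + K_p) = 175/57 ⇒ 1 + (11/210)·K = 57/35 ⇒ K = 12.

12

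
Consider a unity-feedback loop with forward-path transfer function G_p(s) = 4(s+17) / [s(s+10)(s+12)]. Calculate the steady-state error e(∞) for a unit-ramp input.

One free integrator in G_p(s): this is a type 1 system.
K_v = lim_{s→0} s·G_p(s) = 4·17 / (10·12) = 17/30.
e_ss = 1/K_v = 1/(17/30) = 30/17.

30/17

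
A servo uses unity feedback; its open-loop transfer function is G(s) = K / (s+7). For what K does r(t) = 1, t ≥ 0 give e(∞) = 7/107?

G(s) has no factors of s in the denominator, so the system is type 0.
K_p = lim_{s→0} G(s) = K / (7) = (1/7)·K.
e_ss = 1/(1 + K_p) = 7/107 ⇒ 1 + (1/7)·K = 107/7 ⇒ K = 100.

100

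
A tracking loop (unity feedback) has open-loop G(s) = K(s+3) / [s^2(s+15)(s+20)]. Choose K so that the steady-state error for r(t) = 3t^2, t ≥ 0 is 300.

2

G(s) has two factors of s in the denominator, so the system is type 2.
K_a = lim_{s→0} s^2·G(s) = K·3 / (15·20) = 0.01·K.
e_ss = 6/K_a = 300 ⇒ K_a = 0.02 ⇒ K = 0.02/0.01 = 2.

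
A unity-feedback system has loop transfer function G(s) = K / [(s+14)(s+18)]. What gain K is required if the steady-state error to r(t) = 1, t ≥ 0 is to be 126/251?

G(s) has no factors of s in the denominator, so the system is type 0.
K_p = lim_{s→0} G(s) = K / (14·18) = (1/252)·K.
e_ss = 1/(1 + K_p) = 126/251 ⇒ 1 + (1/252)·K = 251/126 ⇒ K = 250.

250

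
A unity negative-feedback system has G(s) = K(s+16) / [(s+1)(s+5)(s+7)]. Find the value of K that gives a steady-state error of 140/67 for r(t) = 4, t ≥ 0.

No free integrators in G(s): this is a type 0 system.
K_p = lim_{s→0} G(s) = K·16 / (1·5·7) = (16/35)·K.
e_ss = 4/(1 + K_p) = 140/67 ⇒ 1 + (16/35)·K = 67/35 ⇒ K = 2.

2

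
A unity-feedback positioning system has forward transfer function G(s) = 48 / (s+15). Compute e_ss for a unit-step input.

G(s) has no factors of s in the denominator, so the system is type 0.
K_p = lim_{s→0} G(s) = 48 / (15) = 3.2.
e_ss = 1/(1 + K_p) = 1/4.2 = 5/21.

5/21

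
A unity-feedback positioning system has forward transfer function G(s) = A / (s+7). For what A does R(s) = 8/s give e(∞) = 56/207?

No free integrators in G(s): this is a type 0 system.
K_p = lim_{s→0} G(s) = A / (7) = (1/7)·A.
e_ss = 8/(1 + K_p) = 56/207 ⇒ 1 + (1/7)·A = 207/7 ⇒ A = 200.

200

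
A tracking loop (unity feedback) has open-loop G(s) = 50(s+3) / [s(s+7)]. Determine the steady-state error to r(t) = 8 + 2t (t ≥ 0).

7/75

The open loop has one pole at the origin → type 1 system. Treating each term separately:
  • 8: tracked with zero error.
  • 2t: e_ss = 2/K_v with K_v=150/7 → 7/75.
Total e_ss = 7/75.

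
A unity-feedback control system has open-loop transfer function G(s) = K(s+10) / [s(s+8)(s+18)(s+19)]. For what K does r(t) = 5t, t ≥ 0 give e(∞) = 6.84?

200

System type = 1 (one pole at s=0).
K_v = lim_{s→0} s·G(s) = K·10 / (8·18·19) = (5/1368)·K.
e_ss = 5/K_v = 6.84 ⇒ K_v = 125/171 ⇒ K = (125/171)/(5/1368) = 200.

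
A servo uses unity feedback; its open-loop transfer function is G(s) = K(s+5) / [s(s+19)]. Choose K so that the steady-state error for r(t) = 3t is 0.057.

One free integrator in G(s): this is a type 1 system.
K_v = lim_{s→0} s·G(s) = K·5 / (19) = (5/19)·K.
e_ss = 3/K_v = 0.057 ⇒ K_v = 1000/19 ⇒ K = (1000/19)/(5/19) = 200.

200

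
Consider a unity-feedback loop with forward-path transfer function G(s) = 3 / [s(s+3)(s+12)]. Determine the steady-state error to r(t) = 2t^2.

The open loop has one pole at the origin → type 1 system.
For a type-1 system K_a = 0, so e_ss to a parabolic input is unbounded.

infinity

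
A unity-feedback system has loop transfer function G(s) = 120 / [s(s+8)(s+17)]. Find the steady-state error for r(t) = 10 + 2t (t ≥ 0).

34/15

One free integrator in G(s): this is a type 1 system. By superposition:
  • 10: tracked with zero error.
  • 2t: e_ss = 2/K_v with K_v=15/17 → 34/15.
Total e_ss = 34/15.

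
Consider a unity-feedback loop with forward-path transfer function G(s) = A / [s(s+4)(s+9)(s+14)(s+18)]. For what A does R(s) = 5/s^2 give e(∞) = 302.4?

150

One free integrator in G(s): this is a type 1 system.
K_v = lim_{s→0} s·G(s) = A / (4·9·14·18) = (1/9072)·A.
e_ss = 5/K_v = 302.4 ⇒ K_v = 25/1512 ⇒ A = (25/1512)/(1/9072) = 150.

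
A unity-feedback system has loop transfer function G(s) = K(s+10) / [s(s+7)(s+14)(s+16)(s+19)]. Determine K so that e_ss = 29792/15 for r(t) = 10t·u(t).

15

System type = 1 (one pole at s=0).
K_v = lim_{s→0} s·G(s) = K·10 / (7·14·16·19) = (5/14896)·K.
e_ss = 10/K_v = 29792/15 ⇒ K_v = 75/14896 ⇒ K = (75/14896)/(5/14896) = 15.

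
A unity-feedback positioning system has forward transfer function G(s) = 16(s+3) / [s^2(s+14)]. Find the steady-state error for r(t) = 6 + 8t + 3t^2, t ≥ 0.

System type = 2 (two poles at s=0). Treating each term separately:
  • 6: tracked with zero error.
  • 8t: tracked with zero error.
  • 3t^2: e_ss = 6/K_a with K_a=24/7 → 1.75.
Total e_ss = 1.75.

1.75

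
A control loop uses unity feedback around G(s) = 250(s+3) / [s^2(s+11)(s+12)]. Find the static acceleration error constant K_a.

125/22

System type = 2 (two poles at s=0).
K_a = lim_{s→0} s^2·G(s) = 250·3 / (11·12) = 125/22.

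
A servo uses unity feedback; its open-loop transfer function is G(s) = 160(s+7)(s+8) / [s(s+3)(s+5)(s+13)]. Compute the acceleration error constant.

G(s) has one factor of s in the denominator, so the system is type 1.
K_a = lim_{s→0} s^2·G(s) = 0 (the extra factor of s kills the finite limit).

0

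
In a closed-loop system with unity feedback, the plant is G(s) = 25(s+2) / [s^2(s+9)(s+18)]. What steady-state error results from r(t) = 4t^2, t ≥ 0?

System type = 2 (two poles at s=0).
K_a = lim_{s→0} s^2·G(s) = 25·2 / (9·18) = 25/81.
r(t) = 4t^2 gives R(s) = 8/s^3.
e_ss = 8/K_a = 8/(25/81) = 25.92.

25.92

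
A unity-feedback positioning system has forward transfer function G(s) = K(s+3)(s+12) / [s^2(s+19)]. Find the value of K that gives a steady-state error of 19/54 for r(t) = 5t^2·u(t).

15

Two free integrators in G(s): this is a type 2 system.
K_a = lim_{s→0} s^2·G(s) = K·3·12 / (19) = (36/19)·K.
e_ss = 10/K_a = 19/54 ⇒ K_a = 540/19 ⇒ K = (540/19)/(36/19) = 15.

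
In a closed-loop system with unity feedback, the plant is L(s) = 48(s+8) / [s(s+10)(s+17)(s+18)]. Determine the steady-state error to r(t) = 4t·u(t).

31.875

System type = 1 (one pole at s=0).
K_v = lim_{s→0} s·L(s) = 48·8 / (10·17·18) = 32/255.
e_ss = 4/K_v = 4/(32/255) = 31.875.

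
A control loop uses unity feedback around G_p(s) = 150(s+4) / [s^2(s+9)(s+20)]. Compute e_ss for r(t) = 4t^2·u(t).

System type = 2 (two poles at s=0).
K_a = lim_{s→0} s^2·G_p(s) = 150·4 / (9·20) = 10/3.
r(t) = 4t^2 gives R(s) = 8/s^3.
e_ss = 8/K_a = 8/(10/3) = 2.4.

2.4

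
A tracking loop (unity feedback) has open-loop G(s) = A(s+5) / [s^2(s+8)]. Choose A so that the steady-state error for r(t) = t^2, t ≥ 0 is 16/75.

15

System type = 2 (two poles at s=0).
K_a = lim_{s→0} s^2·G(s) = A·5 / (8) = 0.625·A.
e_ss = 2/K_a = 16/75 ⇒ K_a = 9.375 ⇒ A = 9.375/0.625 = 15.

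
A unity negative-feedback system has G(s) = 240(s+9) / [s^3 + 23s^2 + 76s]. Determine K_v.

Factoring s from the denominator leaves a polynomial with constant term 76, so the system is type 1.
K_v = lim_{s→0} s·G(s) = 240·9 / 76 = 540/19.

540/19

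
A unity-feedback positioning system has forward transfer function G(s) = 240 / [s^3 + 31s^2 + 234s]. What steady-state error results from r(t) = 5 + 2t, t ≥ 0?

1.95

Lowest-order denominator term is 234s, so the open loop has 1 pole at the origin → type 1 system. Taking each input component in turn:
  • 5: tracked with zero error.
  • 2t: e_ss = 2/K_v with K_v=40/39 → 1.95.
Total e_ss = 1.95.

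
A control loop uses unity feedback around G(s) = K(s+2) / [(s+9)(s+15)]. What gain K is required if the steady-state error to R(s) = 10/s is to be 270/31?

10

No free integrators in G(s): this is a type 0 system.
K_p = lim_{s→0} G(s) = K·2 / (9·15) = (2/135)·K.
e_ss = 10/(1 + K_p) = 270/31 ⇒ 1 + (2/135)·K = 31/27 ⇒ K = 10.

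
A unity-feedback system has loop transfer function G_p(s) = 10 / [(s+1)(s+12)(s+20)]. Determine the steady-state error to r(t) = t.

System type = 0 (no poles at s=0).
For a type-0 system K_v = 0, so e_ss to a ramp input is unbounded.

infinity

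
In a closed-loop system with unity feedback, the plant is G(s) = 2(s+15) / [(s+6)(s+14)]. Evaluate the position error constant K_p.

The open loop has no poles at the origin → type 0 system.
K_p = lim_{s→0} G(s) = 2·15 / (6·14) = 5/14.

5/14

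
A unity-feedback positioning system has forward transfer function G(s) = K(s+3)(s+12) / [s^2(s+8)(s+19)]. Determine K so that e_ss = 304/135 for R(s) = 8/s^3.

System type = 2 (two poles at s=0).
K_a = lim_{s→0} s^2·G(s) = K·3·12 / (8·19) = (9/38)·K.
e_ss = 8/K_a = 304/135 ⇒ K_a = 135/38 ⇒ K = (135/38)/(9/38) = 15.

15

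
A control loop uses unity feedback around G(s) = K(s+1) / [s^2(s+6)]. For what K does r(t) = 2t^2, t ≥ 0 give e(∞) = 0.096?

System type = 2 (two poles at s=0).
K_a = lim_{s→0} s^2·G(s) = K·1 / (6) = (1/6)·K.
e_ss = 4/K_a = 0.096 ⇒ K_a = 125/3 ⇒ K = (125/3)/(1/6) = 250.

250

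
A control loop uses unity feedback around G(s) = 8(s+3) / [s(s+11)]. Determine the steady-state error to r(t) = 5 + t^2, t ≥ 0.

infinity

The open loop has one pole at the origin → type 1 system. Treating each term separately:
  • 5: tracked with zero error.
  • t^2: a type-1 system cannot track it, e_ss → ∞.
The unbounded component dominates.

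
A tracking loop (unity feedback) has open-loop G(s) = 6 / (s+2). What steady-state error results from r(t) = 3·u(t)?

0.75

G(s) has no factors of s in the denominator, so the system is type 0.
K_p = lim_{s→0} G(s) = 6 / (2) = 3.
e_ss = 3/(1 + K_p) = 3/4 = 0.75.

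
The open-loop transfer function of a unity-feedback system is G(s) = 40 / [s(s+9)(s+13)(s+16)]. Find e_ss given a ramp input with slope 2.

One free integrator in G(s): this is a type 1 system.
K_v = lim_{s→0} s·G(s) = 40 / (9·13·16) = 5/234.
e_ss = 2/K_v = 2/(5/234) = 93.6.

93.6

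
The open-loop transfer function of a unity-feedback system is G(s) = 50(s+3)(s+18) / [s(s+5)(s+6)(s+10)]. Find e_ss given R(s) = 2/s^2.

G(s) has one factor of s in the denominator, so the system is type 1.
K_v = lim_{s→0} s·G(s) = 50·3·18 / (5·6·10) = 9.
e_ss = 2/K_v = 2/9.

2/9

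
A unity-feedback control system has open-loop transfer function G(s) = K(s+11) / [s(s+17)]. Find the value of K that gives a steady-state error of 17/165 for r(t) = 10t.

G(s) has one factor of s in the denominator, so the system is type 1.
K_v = lim_{s→0} s·G(s) = K·11 / (17) = (11/17)·K.
e_ss = 10/K_v = 17/165 ⇒ K_v = 1650/17 ⇒ K = (1650/17)/(11/17) = 150.

150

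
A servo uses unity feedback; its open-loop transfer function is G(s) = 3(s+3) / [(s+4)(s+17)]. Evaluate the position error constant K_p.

9/68

No free integrators in G(s): this is a type 0 system.
K_p = lim_{s→0} G(s) = 3·3 / (4·17) = 9/68.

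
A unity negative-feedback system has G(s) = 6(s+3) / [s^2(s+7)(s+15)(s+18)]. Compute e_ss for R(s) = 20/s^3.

Two free integrators in G(s): this is a type 2 system.
K_a = lim_{s→0} s^2·G(s) = 6·3 / (7·15·18) = 1/105.
r(t) = 10t^2 gives R(s) = 20/s^3.
e_ss = 20/K_a = 20/(1/105) = 2100.

2100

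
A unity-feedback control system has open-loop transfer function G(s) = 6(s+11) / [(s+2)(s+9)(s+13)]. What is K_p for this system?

11/39

G(s) has no factors of s in the denominator, so the system is type 0.
K_p = lim_{s→0} G(s) = 6·11 / (2·9·13) = 11/39.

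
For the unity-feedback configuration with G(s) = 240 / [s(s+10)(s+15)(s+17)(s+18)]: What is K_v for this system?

The open loop has one pole at the origin → type 1 system.
K_v = lim_{s→0} s·G(s) = 240 / (10·15·17·18) = 4/765.

4/765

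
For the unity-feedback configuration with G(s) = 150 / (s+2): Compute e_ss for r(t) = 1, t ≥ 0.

No free integrators in G(s): this is a type 0 system.
K_p = lim_{s→0} G(s) = 150 / (2) = 75.
e_ss = 1/(1 + K_p) = 1/76.

1/76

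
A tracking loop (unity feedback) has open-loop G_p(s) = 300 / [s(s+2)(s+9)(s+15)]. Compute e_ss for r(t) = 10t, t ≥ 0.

G_p(s) has one factor of s in the denominator, so the system is type 1.
K_v = lim_{s→0} s·G_p(s) = 300 / (2·9·15) = 10/9.
e_ss = 10/K_v = 10/(10/9) = 9.

9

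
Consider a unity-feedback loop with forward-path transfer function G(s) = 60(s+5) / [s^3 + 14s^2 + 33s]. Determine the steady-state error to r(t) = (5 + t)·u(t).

0.11

Lowest-order denominator term is 33s, so the open loop has 1 pole at the origin → type 1 system. By superposition:
  • 5: tracked with zero error.
  • t: e_ss = 1/K_v with K_v=100/11 → 0.11.
Total e_ss = 0.11.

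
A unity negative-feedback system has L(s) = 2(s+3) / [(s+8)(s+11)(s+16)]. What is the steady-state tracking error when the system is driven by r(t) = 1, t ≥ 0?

704/707

System type = 0 (no poles at s=0).
K_p = lim_{s→0} L(s) = 2·3 / (8·11·16) = 3/704.
e_ss = 1/(1 + K_p) = 1/(707/704) = 704/707.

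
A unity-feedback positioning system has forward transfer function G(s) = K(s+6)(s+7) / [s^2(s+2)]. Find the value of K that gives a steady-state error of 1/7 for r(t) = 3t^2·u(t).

2

The open loop has two poles at the origin → type 2 system.
K_a = lim_{s→0} s^2·G(s) = K·6·7 / (2) = 21·K.
e_ss = 6/K_a = 1/7 ⇒ K_a = 42 ⇒ K = 42/21 = 2.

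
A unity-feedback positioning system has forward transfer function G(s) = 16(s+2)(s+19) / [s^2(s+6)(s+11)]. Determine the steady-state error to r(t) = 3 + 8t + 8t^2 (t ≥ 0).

33/19

System type = 2 (two poles at s=0). Treating each term separately:
  • 3: tracked with zero error.
  • 8t: tracked with zero error.
  • 8t^2: e_ss = 16/K_a with K_a=304/33 → 33/19.
Total e_ss = 33/19.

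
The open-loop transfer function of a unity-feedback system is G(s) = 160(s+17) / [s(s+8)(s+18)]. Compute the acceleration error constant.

One free integrator in G(s): this is a type 1 system.
K_a = lim_{s→0} s^2·G(s) = 0 (the extra factor of s kills the finite limit).

0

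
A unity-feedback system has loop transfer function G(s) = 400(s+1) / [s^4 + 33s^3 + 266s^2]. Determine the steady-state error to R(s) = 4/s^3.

The denominator has no term below 266s^2 — 2 poles at s=0, type 2.
K_a = lim_{s→0} s^2·G(s) = 400·1 / 266 = 200/133.
r(t) = 2t^2 gives R(s) = 4/s^3.
e_ss = 4/K_a = 4/(200/133) = 2.66.

2.66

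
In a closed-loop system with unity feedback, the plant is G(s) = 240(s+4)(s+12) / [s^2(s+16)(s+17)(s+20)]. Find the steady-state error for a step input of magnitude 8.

The open loop has two poles at the origin → type 2 system.
A type-2 system has K_p = ∞, so it tracks a step input with zero steady-state error.

0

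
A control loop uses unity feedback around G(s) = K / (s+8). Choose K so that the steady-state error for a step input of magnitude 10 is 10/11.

No free integrators in G(s): this is a type 0 system.
K_p = lim_{s→0} G(s) = K / (8) = 0.125·K.
e_ss = 10/(1 + K_p) = 10/11 ⇒ 1 + 0.125·K = 11 ⇒ K = 80.

80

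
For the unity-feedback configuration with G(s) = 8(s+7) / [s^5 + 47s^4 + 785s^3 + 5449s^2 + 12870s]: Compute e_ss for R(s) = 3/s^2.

Lowest-order denominator term is 12870s, so the open loop has 1 pole at the origin → type 1 system.
K_v = lim_{s→0} s·G(s) = 8·7 / 12870 = 28/6435.
e_ss = 3/K_v = 3/(28/6435) = 19305/28.

19305/28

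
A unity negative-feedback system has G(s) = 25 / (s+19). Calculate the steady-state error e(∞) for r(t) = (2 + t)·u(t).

infinity

The open loop has no poles at the origin → type 0 system. By superposition:
  • 2: e_ss = 2/(1+K_p) with K_p=25/19 → 19/22.
  • t: a type-0 system cannot track it, e_ss → ∞.
The unbounded component dominates.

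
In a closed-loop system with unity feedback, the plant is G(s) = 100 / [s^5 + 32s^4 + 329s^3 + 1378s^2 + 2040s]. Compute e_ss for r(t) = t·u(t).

Factoring s from the denominator leaves a polynomial with constant term 2040, so the system is type 1.
K_v = lim_{s→0} s·G(s) = 100 / 2040 = 5/102.
e_ss = 1/K_v = 1/(5/102) = 20.4.

20.4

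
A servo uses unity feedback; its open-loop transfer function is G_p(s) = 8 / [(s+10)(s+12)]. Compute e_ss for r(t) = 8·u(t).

G_p(s) has no factors of s in the denominator, so the system is type 0.
K_p = lim_{s→0} G_p(s) = 8 / (10·12) = 1/15.
e_ss = 8/(1 + K_p) = 8/(16/15) = 7.5.

7.5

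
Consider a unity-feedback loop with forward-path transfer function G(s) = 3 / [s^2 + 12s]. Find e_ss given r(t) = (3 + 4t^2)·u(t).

infinity

The denominator has no term below 12s — 1 pole at s=0, type 1. By superposition:
  • 3: tracked with zero error.
  • 4t^2: a type-1 system cannot track it, e_ss → ∞.
The unbounded component dominates.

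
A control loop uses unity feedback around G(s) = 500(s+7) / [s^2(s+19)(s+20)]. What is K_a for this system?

System type = 2 (two poles at s=0).
K_a = lim_{s→0} s^2·G(s) = 500·7 / (19·20) = 175/19.

175/19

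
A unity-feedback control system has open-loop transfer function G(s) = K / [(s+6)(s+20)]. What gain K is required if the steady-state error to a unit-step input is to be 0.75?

40

G(s) has no factors of s in the denominator, so the system is type 0.
K_p = lim_{s→0} G(s) = K / (6·20) = (1/120)·K.
e_ss = 1/(1 + K_p) = 0.75 ⇒ 1 + (1/120)·K = 4/3 ⇒ K = 40.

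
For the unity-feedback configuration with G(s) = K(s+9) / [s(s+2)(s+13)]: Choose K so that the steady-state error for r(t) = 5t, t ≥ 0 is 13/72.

80

System type = 1 (one pole at s=0).
K_v = lim_{s→0} s·G(s) = K·9 / (2·13) = (9/26)·K.
e_ss = 5/K_v = 13/72 ⇒ K_v = 360/13 ⇒ K = (360/13)/(9/26) = 80.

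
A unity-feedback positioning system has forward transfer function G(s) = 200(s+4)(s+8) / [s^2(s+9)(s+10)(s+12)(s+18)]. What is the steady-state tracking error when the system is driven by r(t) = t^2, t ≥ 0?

6.075

G(s) has two factors of s in the denominator, so the system is type 2.
K_a = lim_{s→0} s^2·G(s) = 200·4·8 / (9·10·12·18) = 80/243.
r(t) = t^2 gives R(s) = 2/s^3.
e_ss = 2/K_a = 2/(80/243) = 6.075.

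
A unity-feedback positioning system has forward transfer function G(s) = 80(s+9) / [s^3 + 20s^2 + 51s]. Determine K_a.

The denominator has no term below 51s — 1 pole at s=0, type 1.
K_a = lim_{s→0} s^2·G(s) = 0 (the extra factor of s kills the finite limit).

0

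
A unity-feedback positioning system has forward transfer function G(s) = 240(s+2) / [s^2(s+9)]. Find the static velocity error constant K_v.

K_v = lim_{s→0} s·G(s); with 2 poles at the origin the limit diverges, so K_v = ∞.

infinity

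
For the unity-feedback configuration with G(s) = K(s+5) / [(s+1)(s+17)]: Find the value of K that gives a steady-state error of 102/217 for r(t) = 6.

No free integrators in G(s): this is a type 0 system.
K_p = lim_{s→0} G(s) = K·5 / (1·17) = (5/17)·K.
e_ss = 6/(1 + K_p) = 102/217 ⇒ 1 + (5/17)·K = 217/17 ⇒ K = 40.

40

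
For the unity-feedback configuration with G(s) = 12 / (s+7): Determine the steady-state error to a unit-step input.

G(s) has no factors of s in the denominator, so the system is type 0.
K_p = lim_{s→0} G(s) = 12 / (7) = 12/7.
e_ss = 1/(1 + K_p) = 1/(19/7) = 7/19.

7/19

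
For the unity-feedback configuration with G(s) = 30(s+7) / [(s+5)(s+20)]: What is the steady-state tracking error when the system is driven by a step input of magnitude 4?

40/31

G(s) has no factors of s in the denominator, so the system is type 0.
K_p = lim_{s→0} G(s) = 30·7 / (5·20) = 2.1.
e_ss = 4/(1 + K_p) = 4/3.1 = 40/31.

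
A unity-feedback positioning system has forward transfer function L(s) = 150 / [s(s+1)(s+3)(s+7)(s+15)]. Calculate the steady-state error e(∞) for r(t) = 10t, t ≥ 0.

21

L(s) has one factor of s in the denominator, so the system is type 1.
K_v = lim_{s→0} s·L(s) = 150 / (1·3·7·15) = 10/21.
e_ss = 10/K_v = 10/(10/21) = 21.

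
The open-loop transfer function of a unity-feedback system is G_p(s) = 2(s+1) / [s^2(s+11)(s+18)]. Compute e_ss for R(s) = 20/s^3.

1980

System type = 2 (two poles at s=0).
K_a = lim_{s→0} s^2·G_p(s) = 2·1 / (11·18) = 1/99.
r(t) = 10t^2 gives R(s) = 20/s^3.
e_ss = 20/K_a = 20/(1/99) = 1980.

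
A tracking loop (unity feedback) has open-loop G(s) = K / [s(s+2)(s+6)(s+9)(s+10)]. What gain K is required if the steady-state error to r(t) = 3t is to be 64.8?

One free integrator in G(s): this is a type 1 system.
K_v = lim_{s→0} s·G(s) = K / (2·6·9·10) = (1/1080)·K.
e_ss = 3/K_v = 64.8 ⇒ K_v = 5/108 ⇒ K = (5/108)/(1/1080) = 50.

50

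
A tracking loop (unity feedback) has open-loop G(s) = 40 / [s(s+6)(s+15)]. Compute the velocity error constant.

The open loop has one pole at the origin → type 1 system.
K_v = lim_{s→0} s·G(s) = 40 / (6·15) = 4/9.

4/9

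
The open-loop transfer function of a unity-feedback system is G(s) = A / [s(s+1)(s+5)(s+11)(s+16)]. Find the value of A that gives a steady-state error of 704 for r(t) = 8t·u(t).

10

The open loop has one pole at the origin → type 1 system.
K_v = lim_{s→0} s·G(s) = A / (1·5·11·16) = (1/880)·A.
e_ss = 8/K_v = 704 ⇒ K_v = 1/88 ⇒ A = (1/88)/(1/880) = 10.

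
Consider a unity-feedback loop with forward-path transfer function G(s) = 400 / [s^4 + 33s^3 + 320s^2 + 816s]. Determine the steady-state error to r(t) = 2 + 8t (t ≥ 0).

16.32

Lowest-order denominator term is 816s, so the open loop has 1 pole at the origin → type 1 system. Taking each input component in turn:
  • 2: tracked with zero error.
  • 8t: e_ss = 8/K_v with K_v=25/51 → 16.32.
Total e_ss = 16.32.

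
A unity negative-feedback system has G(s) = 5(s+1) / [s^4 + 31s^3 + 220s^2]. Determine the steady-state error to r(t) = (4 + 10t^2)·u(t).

880

Lowest-order denominator term is 220s^2, so the open loop has 2 poles at the origin → type 2 system. Treating each term separately:
  • 4: tracked with zero error.
  • 10t^2: e_ss = 20/K_a with K_a=1/44 → 880.
Total e_ss = 880.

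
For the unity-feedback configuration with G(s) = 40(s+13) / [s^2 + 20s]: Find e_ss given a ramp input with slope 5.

5/26

The denominator has no term below 20s — 1 pole at s=0, type 1.
K_v = lim_{s→0} s·G(s) = 40·13 / 20 = 26.
e_ss = 5/K_v = 5/26.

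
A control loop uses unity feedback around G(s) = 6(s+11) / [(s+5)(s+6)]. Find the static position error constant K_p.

2.2

No free integrators in G(s): this is a type 0 system.
K_p = lim_{s→0} G(s) = 6·11 / (5·6) = 2.2.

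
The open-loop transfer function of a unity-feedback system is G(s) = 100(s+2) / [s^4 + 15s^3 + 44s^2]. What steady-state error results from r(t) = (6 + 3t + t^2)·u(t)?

Factoring s^2 from the denominator leaves a polynomial with constant term 44, so the system is type 2. Treating each term separately:
  • 6: tracked with zero error.
  • 3t: tracked with zero error.
  • t^2: e_ss = 2/K_a with K_a=50/11 → 0.44.
Total e_ss = 0.44.

0.44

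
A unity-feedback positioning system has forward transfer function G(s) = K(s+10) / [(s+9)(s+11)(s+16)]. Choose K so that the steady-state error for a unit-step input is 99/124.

The open loop has no poles at the origin → type 0 system.
K_p = lim_{s→0} G(s) = K·10 / (9·11·16) = (5/792)·K.
e_ss = 1/(1 + K_p) = 99/124 ⇒ 1 + (5/792)·K = 124/99 ⇒ K = 40.

40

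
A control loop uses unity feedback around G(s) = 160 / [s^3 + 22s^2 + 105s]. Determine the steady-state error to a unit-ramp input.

21/32

Lowest-order denominator term is 105s, so the open loop has 1 pole at the origin → type 1 system.
K_v = lim_{s→0} s·G(s) = 160 / 105 = 32/21.
e_ss = 1/K_v = 1/(32/21) = 21/32.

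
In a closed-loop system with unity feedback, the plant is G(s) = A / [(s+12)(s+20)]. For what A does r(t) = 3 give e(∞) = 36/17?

100

G(s) has no factors of s in the denominator, so the system is type 0.
K_p = lim_{s→0} G(s) = A / (12·20) = (1/240)·A.
e_ss = 3/(1 + K_p) = 36/17 ⇒ 1 + (1/240)·A = 17/12 ⇒ A = 100.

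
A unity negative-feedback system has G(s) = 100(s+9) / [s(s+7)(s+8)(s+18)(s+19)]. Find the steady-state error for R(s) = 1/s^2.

G(s) has one factor of s in the denominator, so the system is type 1.
K_v = lim_{s→0} s·G(s) = 100·9 / (7·8·18·19) = 25/532.
e_ss = 1/K_v = 1/(25/532) = 21.28.

21.28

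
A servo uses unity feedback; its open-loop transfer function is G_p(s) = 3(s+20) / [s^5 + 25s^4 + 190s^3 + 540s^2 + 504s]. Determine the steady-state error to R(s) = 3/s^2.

The denominator has no term below 504s — 1 pole at s=0, type 1.
K_v = lim_{s→0} s·G_p(s) = 3·20 / 504 = 5/42.
e_ss = 3/K_v = 3/(5/42) = 25.2.

25.2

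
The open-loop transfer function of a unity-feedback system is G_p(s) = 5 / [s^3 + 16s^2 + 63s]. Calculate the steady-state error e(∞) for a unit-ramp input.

12.6

Lowest-order denominator term is 63s, so the open loop has 1 pole at the origin → type 1 system.
K_v = lim_{s→0} s·G_p(s) = 5 / 63 = 5/63.
e_ss = 1/K_v = 1/(5/63) = 12.6.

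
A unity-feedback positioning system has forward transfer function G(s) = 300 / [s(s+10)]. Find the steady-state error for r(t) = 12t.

0.4

System type = 1 (one pole at s=0).
K_v = lim_{s→0} s·G(s) = 300 / (10) = 30.
e_ss = 12/K_v = 12/30 = 0.4.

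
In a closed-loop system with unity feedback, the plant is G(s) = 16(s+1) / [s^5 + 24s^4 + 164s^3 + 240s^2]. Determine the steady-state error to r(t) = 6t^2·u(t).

Factoring s^2 from the denominator leaves a polynomial with constant term 240, so the system is type 2.
K_a = lim_{s→0} s^2·G(s) = 16·1 / 240 = 1/15.
r(t) = 6t^2 gives R(s) = 12/s^3.
e_ss = 12/K_a = 12/(1/15) = 180.

180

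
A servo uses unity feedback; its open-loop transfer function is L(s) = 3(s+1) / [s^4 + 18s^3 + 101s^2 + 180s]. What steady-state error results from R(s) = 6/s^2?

360

Factoring s from the denominator leaves a polynomial with constant term 180, so the system is type 1.
K_v = lim_{s→0} s·L(s) = 3·1 / 180 = 1/60.
e_ss = 6/K_v = 6/(1/60) = 360.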